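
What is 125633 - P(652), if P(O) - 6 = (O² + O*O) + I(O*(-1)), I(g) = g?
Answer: -723929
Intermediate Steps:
P(O) = 6 - O + 2*O² (P(O) = 6 + ((O² + O*O) + O*(-1)) = 6 + ((O² + O²) - O) = 6 + (2*O² - O) = 6 + (-O + 2*O²) = 6 - O + 2*O²)
125633 - P(652) = 125633 - (6 - 1*652 + 2*652²) = 125633 - (6 - 652 + 2*425104) = 125633 - (6 - 652 + 850208) = 125633 - 1*849562 = 125633 - 849562 = -723929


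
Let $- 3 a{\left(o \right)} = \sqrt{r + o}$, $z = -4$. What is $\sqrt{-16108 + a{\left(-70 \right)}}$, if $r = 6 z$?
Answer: $\frac{\sqrt{-144972 - 3 i \sqrt{94}}}{3} \approx 0.012732 - 126.92 i$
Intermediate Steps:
$r = -24$ ($r = 6 \left(-4\right) = -24$)
$a{\left(o \right)} = - \frac{\sqrt{-24 + o}}{3}$
$\sqrt{-16108 + a{\left(-70 \right)}} = \sqrt{-16108 - \frac{\sqrt{-24 - 70}}{3}} = \sqrt{-16108 - \frac{\sqrt{-94}}{3}} = \sqrt{-16108 - \frac{i \sqrt{94}}{3}}$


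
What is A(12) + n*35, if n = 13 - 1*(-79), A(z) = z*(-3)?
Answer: 3184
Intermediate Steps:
A(z) = -3*z
n = 92 (n = 13 + 79 = 92)
A(12) + n*35 = -3*12 + 92*35 = -36 + 3220 = 3184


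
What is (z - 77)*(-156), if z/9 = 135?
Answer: -177528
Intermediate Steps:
z = 1215 (z = 9*135 = 1215)
(z - 77)*(-156) = (1215 - 77)*(-156) = 1138*(-156) = -177528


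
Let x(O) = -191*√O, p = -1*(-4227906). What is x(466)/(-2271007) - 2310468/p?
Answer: -385078/704651 + 191*√466/2271007 ≈ -0.54467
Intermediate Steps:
p = 4227906
x(466)/(-2271007) - 2310468/p = -191*√466/(-2271007) - 2310468/4227906 = -191*√466*(-1/2271007) - 2310468*1/4227906 = 191*√466/2271007 - 385078/704651 = -385078/704651 + 191*√466/2271007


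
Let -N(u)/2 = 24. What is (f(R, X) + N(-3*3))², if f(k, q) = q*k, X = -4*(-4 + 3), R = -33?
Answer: 32400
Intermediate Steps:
X = 4 (X = -4*(-1) = 4)
f(k, q) = k*q
N(u) = -48 (N(u) = -2*24 = -48)
(f(R, X) + N(-3*3))² = (-33*4 - 48)² = (-132 - 48)² = (-180)² = 32400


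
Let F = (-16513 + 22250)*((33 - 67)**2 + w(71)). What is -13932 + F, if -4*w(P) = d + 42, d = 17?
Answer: 26133677/4 ≈ 6.5334e+6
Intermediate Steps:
w(P) = -59/4 (w(P) = -(17 + 42)/4 = -1/4*59 = -59/4)
F = 26189405/4 (F = (-16513 + 22250)*((33 - 67)**2 - 59/4) = 5737*((-34)**2 - 59/4) = 5737*(1156 - 59/4) = 5737*(4565/4) = 26189405/4 ≈ 6.5474e+6)
-13932 + F = -13932 + 26189405/4 = 26133677/4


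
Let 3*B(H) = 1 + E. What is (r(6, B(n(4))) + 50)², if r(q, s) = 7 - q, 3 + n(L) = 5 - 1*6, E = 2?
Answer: 2601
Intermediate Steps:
n(L) = -4 (n(L) = -3 + (5 - 1*6) = -3 + (5 - 6) = -3 - 1 = -4)
B(H) = 1 (B(H) = (1 + 2)/3 = (⅓)*3 = 1)
(r(6, B(n(4))) + 50)² = ((7 - 1*6) + 50)² = ((7 - 6) + 50)² = (1 + 50)² = 51² = 2601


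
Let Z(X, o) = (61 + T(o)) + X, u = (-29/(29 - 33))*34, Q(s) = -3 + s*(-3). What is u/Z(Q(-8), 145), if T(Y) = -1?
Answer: 493/162 ≈ 3.0432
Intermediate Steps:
Q(s) = -3 - 3*s
u = 493/2 (u = (-29/(-4))*34 = -¼*(-29)*34 = (29/4)*34 = 493/2 ≈ 246.50)
Z(X, o) = 60 + X (Z(X, o) = (61 - 1) + X = 60 + X)
u/Z(Q(-8), 145) = 493/(2*(60 + (-3 - 3*(-8)))) = 493/(2*(60 + (-3 + 24))) = 493/(2*(60 + 21)) = (493/2)/81 = (493/2)*(1/81) = 493/162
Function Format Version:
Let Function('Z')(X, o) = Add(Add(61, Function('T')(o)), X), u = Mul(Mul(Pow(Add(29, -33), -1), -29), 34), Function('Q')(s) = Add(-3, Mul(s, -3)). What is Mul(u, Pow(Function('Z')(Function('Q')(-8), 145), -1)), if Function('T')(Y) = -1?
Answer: Rational(493, 162) ≈ 3.0432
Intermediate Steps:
Function('Q')(s) = Add(-3, Mul(-3, s))
u = Rational(493, 2) (u = Mul(Mul(Pow(-4, -1), -29), 34) = Mul(Mul(Rational(-1, 4), -29), 34) = Mul(Rational(29, 4), 34) = Rational(493, 2) ≈ 246.50)
Function('Z')(X, o) = Add(60, X) (Function('Z')(X, o) = Add(Add(61, -1), X) = Add(60, X))
Mul(u, Pow(Function('Z')(Function('Q')(-8), 145), -1)) = Mul(Rational(493, 2), Pow(Add(60, Add(-3, Mul(-3, -8))), -1)) = Mul(Rational(493, 2), Pow(Add(60, Add(-3, 24)), -1)) = Mul(Rational(493, 2), Pow(Add(60, 21), -1)) = Mul(Rational(493, 2), Pow(81, -1)) = Mul(Rational(493, 2), Rational(1, 81)) = Rational(493, 162)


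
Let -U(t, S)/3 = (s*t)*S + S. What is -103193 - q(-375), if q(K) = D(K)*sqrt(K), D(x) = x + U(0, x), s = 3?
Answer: -103193 - 3750*I*sqrt(15) ≈ -1.0319e+5 - 14524.0*I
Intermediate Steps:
U(t, S) = -3*S - 9*S*t (U(t, S) = -3*((3*t)*S + S) = -3*(3*S*t + S) = -3*(S + 3*S*t) = -3*S - 9*S*t)
D(x) = -2*x (D(x) = x - 3*x*(1 + 3*0) = x - 3*x*(1 + 0) = x - 3*x*1 = x - 3*x = -2*x)
q(K) = -2*K**(3/2) (q(K) = (-2*K)*sqrt(K) = -2*K**(3/2))
-103193 - q(-375) = -103193 - (-2)*(-375)**(3/2) = -103193 - (-2)*(-1875*I*sqrt(15)) = -103193 - 3750*I*sqrt(15)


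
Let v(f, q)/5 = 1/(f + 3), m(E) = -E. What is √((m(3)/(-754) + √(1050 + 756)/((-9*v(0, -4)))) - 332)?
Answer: √(-42467636250 - 8527740*√1806)/11310 ≈ 18.298*I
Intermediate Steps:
v(f, q) = 5/(3 + f) (v(f, q) = 5/(f + 3) = 5/(3 + f))
√((m(3)/(-754) + √(1050 + 756)/((-9*v(0, -4)))) - 332) = √((-1*3/(-754) + √(1050 + 756)/((-45/(3 + 0)))) - 332) = √((-3*(-1/754) + √1806/((-45/3))) - 332) = √((3/754 + √1806/((-45/3))) - 332) = √((3/754 + √1806/((-9*5/3))) - 332) = √((3/754 + √1806/(-15)) - 332) = √((3/754 + √1806*(-1/15)) - 332) = √((3/754 - √1806/15) - 332) = √(-250325/754 - √1806/15)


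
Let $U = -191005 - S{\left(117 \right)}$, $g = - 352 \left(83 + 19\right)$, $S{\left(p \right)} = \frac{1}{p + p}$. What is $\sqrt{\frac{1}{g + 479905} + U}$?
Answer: $\frac{i \sqrt{229087739907224820362}}{34632078} \approx 437.04 i$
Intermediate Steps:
$S{\left(p \right)} = \frac{1}{2 p}$
$g = -35904$ ($g = \left(-352\right) 102 = -35904$)
$U = - \frac{44695171}{234}$ ($U = -191005 - \frac{1}{2 \cdot 117} = -191005 - \frac{1}{2} \cdot \frac{1}{117} = -191005 - \frac{1}{234} = - \frac{44695171}{234} \approx -1.9101 \cdot 10^{5}$)
$\sqrt{\frac{1}{g + 479905} + U} = \sqrt{\frac{1}{-35904 + 479905} - \frac{44695171}{234}} = \sqrt{\frac{1}{444001} - \frac{44695171}{234}} = \sqrt{- \frac{19844700618937}{103896234}} = \frac{i \sqrt{229087739907224820362}}{34632078}$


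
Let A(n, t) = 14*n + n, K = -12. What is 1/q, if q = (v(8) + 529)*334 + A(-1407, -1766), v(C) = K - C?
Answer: 1/148901 ≈ 6.7159e-6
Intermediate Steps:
A(n, t) = 15*n
v(C) = -12 - C
q = 148901 (q = ((-12 - 1*8) + 529)*334 + 15*(-1407) = ((-12 - 8) + 529)*334 - 21105 = (-20 + 529)*334 - 21105 = 509*334 - 21105 = 170006 - 21105 = 148901)
1/q = 1/148901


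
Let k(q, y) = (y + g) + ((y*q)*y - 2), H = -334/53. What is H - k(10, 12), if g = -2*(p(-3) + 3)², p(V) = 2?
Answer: -74534/53 ≈ -1406.3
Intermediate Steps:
H = -334/53 (H = -334*1/53 = -334/53 ≈ -6.3019)
g = -50 (g = -2*(2 + 3)² = -2*5² = -2*25 = -50)
k(q, y) = -52 + y + q*y² (k(q, y) = (y - 50) + ((y*q)*y - 2) = (-50 + y) + ((q*y)*y - 2) = (-50 + y) + (q*y² - 2) = (-50 + y) + (-2 + q*y²) = -52 + y + q*y²)
H - k(10, 12) = -334/53 - (-52 + 12 + 10*12²) = -334/53 - (-52 + 12 + 10*144) = -334/53 - (-52 + 12 + 1440) = -334/53 - 1*1400 = -334/53 - 1400 = -74534/53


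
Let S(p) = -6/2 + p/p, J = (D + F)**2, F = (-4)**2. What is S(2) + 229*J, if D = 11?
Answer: 166939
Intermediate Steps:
F = 16
J = 729 (J = (11 + 16)**2 = 27**2 = 729)
S(p) = -2 (S(p) = -6*1/2 + 1 = -3 + 1 = -2)
S(2) + 229*J = -2 + 229*729 = -2 + 166941 = 166939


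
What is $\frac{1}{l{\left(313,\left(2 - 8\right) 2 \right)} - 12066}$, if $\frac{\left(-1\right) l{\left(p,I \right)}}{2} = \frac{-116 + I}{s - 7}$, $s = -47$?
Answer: $- \frac{27}{325910} \approx -8.2845 \cdot 10^{-5}$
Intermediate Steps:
$l{\left(p,I \right)} = - \frac{116}{27} + \frac{I}{27}$ ($l{\left(p,I \right)} = - 2 \frac{-116 + I}{-47 - 7} = - 2 \frac{-116 + I}{-54} = - 2 \left(-116 + I\right) \left(- \frac{1}{54}\right) = - 2 \left(\frac{58}{27} - \frac{I}{54}\right) = - \frac{116}{27} + \frac{I}{27}$)
$\frac{1}{l{\left(313,\left(2 - 8\right) 2 \right)} - 12066} = \frac{1}{\left(- \frac{116}{27} + \frac{\left(2 - 8\right) 2}{27}\right) - 12066} = \frac{1}{\left(- \frac{116}{27} + \frac{\left(-6\right) 2}{27}\right) - 12066} = \frac{1}{\left(- \frac{116}{27} + \frac{1}{27} \left(-12\right)\right) - 12066} = \frac{1}{\left(- \frac{116}{27} - \frac{4}{9}\right) - 12066} = \frac{1}{- \frac{128}{27} - 12066} = \frac{1}{- \frac{325910}{27}} = - \frac{27}{325910}$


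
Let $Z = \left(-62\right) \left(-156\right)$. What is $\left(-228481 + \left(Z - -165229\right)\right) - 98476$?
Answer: $-152056$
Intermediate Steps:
$Z = 9672$
$\left(-228481 + \left(Z - -165229\right)\right) - 98476 = \left(-228481 + \left(9672 - -165229\right)\right) - 98476 = \left(-228481 + \left(9672 + 165229\right)\right) - 98476 = \left(-228481 + 174901\right) - 98476 = -53580 - 98476 = -152056$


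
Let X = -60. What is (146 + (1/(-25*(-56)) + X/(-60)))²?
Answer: 42354051601/1960000 ≈ 21609.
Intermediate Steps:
(146 + (1/(-25*(-56)) + X/(-60)))² = (146 + (1/(-25*(-56)) - 60/(-60)))² = (146 + (-1/25*(-1/56) - 60*(-1/60)))² = (146 + (1/1400 + 1))² = (146 + 1401/1400)² = (205801/1400)² = 42354051601/1960000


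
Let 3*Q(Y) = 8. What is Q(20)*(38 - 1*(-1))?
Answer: 104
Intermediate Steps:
Q(Y) = 8/3 (Q(Y) = (⅓)*8 = 8/3)
Q(20)*(38 - 1*(-1)) = 8*(38 - 1*(-1))/3 = 8*(38 + 1)/3 = (8/3)*39 = 104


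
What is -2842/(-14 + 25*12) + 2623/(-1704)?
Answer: -2796473/243672 ≈ -11.476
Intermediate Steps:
-2842/(-14 + 25*12) + 2623/(-1704) = -2842/(-14 + 300) + 2623*(-1/1704) = -2842/286 - 2623/1704 = -2842*1/286 - 2623/1704 = -1421/143 - 2623/1704 = -2796473/243672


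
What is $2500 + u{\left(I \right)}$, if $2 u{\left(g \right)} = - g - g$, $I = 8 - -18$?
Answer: $2474$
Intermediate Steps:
$I = 26$ ($I = 8 + 18 = 26$)
$u{\left(g \right)} = - g$ ($u{\left(g \right)} = \frac{- g - g}{2} = \frac{\left(-2\right) g}{2} = - g$)
$2500 + u{\left(I \right)} = 2500 - 26 = 2474$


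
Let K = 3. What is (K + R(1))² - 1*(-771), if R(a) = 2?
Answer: 796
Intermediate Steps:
(K + R(1))² - 1*(-771) = (3 + 2)² - 1*(-771) = 5² + 771 = 25 + 771 = 796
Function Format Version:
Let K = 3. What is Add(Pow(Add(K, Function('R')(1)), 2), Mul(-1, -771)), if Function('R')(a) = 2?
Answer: 796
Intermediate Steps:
Add(Pow(Add(K, Function('R')(1)), 2), Mul(-1, -771)) = Add(Pow(Add(3, 2), 2), Mul(-1, -771)) = Add(Pow(5, 2), 771) = Add(25, 771) = 796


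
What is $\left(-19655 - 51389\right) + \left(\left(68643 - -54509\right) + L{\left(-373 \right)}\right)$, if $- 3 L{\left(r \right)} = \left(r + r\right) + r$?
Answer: $52481$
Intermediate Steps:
$L{\left(r \right)} = - r$ ($L{\left(r \right)} = - \frac{\left(r + r\right) + r}{3} = - \frac{2 r + r}{3} = - \frac{3 r}{3} = - r$)
$\left(-19655 - 51389\right) + \left(\left(68643 - -54509\right) + L{\left(-373 \right)}\right) = \left(-19655 - 51389\right) + \left(\left(68643 - -54509\right) - -373\right) = -71044 + \left(\left(68643 + 54509\right) + 373\right) = -71044 + \left(123152 + 373\right) = -71044 + 123525 = 52481$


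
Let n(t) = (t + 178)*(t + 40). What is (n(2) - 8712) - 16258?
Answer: -17410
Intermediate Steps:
n(t) = (40 + t)*(178 + t) (n(t) = (178 + t)*(40 + t) = (40 + t)*(178 + t))
(n(2) - 8712) - 16258 = ((7120 + 2² + 218*2) - 8712) - 16258 = ((7120 + 4 + 436) - 8712) - 16258 = (7560 - 8712) - 16258 = -1152 - 16258 = -17410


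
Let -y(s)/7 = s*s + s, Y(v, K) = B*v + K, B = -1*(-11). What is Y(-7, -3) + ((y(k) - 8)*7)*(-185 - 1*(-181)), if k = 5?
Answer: 6024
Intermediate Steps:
B = 11
Y(v, K) = K + 11*v (Y(v, K) = 11*v + K = K + 11*v)
y(s) = -7*s - 7*s² (y(s) = -7*(s*s + s) = -7*(s² + s) = -7*(s + s²) = -7*s - 7*s²)
Y(-7, -3) + ((y(k) - 8)*7)*(-185 - 1*(-181)) = (-3 + 11*(-7)) + ((-7*5*(1 + 5) - 8)*7)*(-185 - 1*(-181)) = (-3 - 77) + ((-7*5*6 - 8)*7)*(-185 + 181) = -80 + ((-210 - 8)*7)*(-4) = -80 - 218*7*(-4) = -80 - 1526*(-4) = -80 + 6104 = 6024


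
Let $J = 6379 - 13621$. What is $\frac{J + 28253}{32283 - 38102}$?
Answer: $- \frac{21011}{5819} \approx -3.6108$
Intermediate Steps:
$J = -7242$ ($J = 6379 - 13621 = -7242$)
$\frac{J + 28253}{32283 - 38102} = \frac{-7242 + 28253}{32283 - 38102} = \frac{21011}{-5819} = 21011 \left(- \frac{1}{5819}\right) = - \frac{21011}{5819}$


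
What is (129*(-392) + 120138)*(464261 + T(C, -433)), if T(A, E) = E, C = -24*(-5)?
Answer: 32268513960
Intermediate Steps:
C = 120
(129*(-392) + 120138)*(464261 + T(C, -433)) = (129*(-392) + 120138)*(464261 - 433) = (-50568 + 120138)*463828 = 69570*463828 = 32268513960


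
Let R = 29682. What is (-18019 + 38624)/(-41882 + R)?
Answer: -4121/2440 ≈ -1.6889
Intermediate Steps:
(-18019 + 38624)/(-41882 + R) = (-18019 + 38624)/(-41882 + 29682) = 20605/(-12200) = 20605*(-1/12200) = -4121/2440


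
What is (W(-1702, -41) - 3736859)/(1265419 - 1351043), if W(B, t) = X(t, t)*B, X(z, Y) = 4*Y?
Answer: 3457731/85624 ≈ 40.383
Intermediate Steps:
W(B, t) = 4*B*t (W(B, t) = (4*t)*B = 4*B*t)
(W(-1702, -41) - 3736859)/(1265419 - 1351043) = (4*(-1702)*(-41) - 3736859)/(1265419 - 1351043) = (279128 - 3736859)/(-85624) = -3457731*(-1/85624) = 3457731/85624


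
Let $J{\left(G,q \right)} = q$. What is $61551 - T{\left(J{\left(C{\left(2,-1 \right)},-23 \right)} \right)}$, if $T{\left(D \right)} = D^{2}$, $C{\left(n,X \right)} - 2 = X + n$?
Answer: $61022$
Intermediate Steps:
$C{\left(n,X \right)} = 2 + X + n$ ($C{\left(n,X \right)} = 2 + \left(X + n\right) = 2 + X + n$)
$61551 - T{\left(J{\left(C{\left(2,-1 \right)},-23 \right)} \right)} = 61551 - \left(-23\right)^{2} = 61551 - 529 = 61022$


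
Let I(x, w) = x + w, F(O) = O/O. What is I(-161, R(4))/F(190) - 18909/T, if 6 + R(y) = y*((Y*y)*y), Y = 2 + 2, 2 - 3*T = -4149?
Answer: 312712/4151 ≈ 75.334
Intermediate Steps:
F(O) = 1
T = 4151/3 (T = ⅔ - ⅓*(-4149) = ⅔ + 1383 = 4151/3 ≈ 1383.7)
Y = 4
R(y) = -6 + 4*y³ (R(y) = -6 + y*((4*y)*y) = -6 + y*(4*y²) = -6 + 4*y³)
I(x, w) = w + x
I(-161, R(4))/F(190) - 18909/T = ((-6 + 4*4³) - 161)/1 - 18909/4151/3 = ((-6 + 4*64) - 161)*1 - 18909*3/4151 = ((-6 + 256) - 161)*1 - 56727/4151 = (250 - 161)*1 - 56727/4151 = 89*1 - 56727/4151 = 89 - 56727/4151 = 312712/4151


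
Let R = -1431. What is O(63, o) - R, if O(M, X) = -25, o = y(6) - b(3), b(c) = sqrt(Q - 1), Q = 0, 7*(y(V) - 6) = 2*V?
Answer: 1406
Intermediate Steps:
y(V) = 6 + 2*V/7 (y(V) = 6 + (2*V)/7 = 6 + 2*V/7)
b(c) = I (b(c) = sqrt(0 - 1) = sqrt(-1) = I)
o = 54/7 - I (o = (6 + (2/7)*6) - I = (6 + 12/7) - I = 54/7 - I ≈ 7.7143 - 1.0*I)
O(63, o) - R = -25 - 1*(-1431) = -25 + 1431 = 1406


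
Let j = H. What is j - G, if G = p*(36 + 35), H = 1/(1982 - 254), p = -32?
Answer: 3926017/1728 ≈ 2272.0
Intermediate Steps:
H = 1/1728 ≈ 0.00057870
G = -2272 (G = -32*(36 + 35) = -32*71 = -2272)
j = 1/1728 ≈ 0.00057870
j - G = 1/1728 - 1*(-2272) = 1/1728 + 2272 = 3926017/1728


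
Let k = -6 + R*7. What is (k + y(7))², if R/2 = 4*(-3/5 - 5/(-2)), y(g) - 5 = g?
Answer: 315844/25 ≈ 12634.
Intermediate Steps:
y(g) = 5 + g
R = 76/5 (R = 2*(4*(-3/5 - 5/(-2))) = 2*(4*(-3*⅕ - 5*(-½))) = 2*(4*(-⅗ + 5/2)) = 2*(4*(19/10)) = 2*(38/5) = 76/5 ≈ 15.200)
k = 502/5 (k = -6 + (76/5)*7 = -6 + 532/5 = 502/5 ≈ 100.40)
(k + y(7))² = (502/5 + (5 + 7))² = (502/5 + 12)² = (562/5)² = 315844/25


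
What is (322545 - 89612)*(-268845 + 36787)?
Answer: -54053966114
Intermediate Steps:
(322545 - 89612)*(-268845 + 36787) = 232933*(-232058) = -54053966114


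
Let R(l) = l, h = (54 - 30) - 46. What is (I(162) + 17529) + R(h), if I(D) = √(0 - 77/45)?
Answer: 17507 + I*√385/15 ≈ 17507.0 + 1.3081*I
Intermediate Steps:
h = -22 (h = 24 - 46 = -22)
I(D) = I*√385/15 (I(D) = √(0 - 77*1/45) = √(0 - 77/45) = √(-77/45) = I*√385/15)
(I(162) + 17529) + R(h) = (I*√385/15 + 17529) - 22 = (17529 + I*√385/15) - 22 = 17507 + I*√385/15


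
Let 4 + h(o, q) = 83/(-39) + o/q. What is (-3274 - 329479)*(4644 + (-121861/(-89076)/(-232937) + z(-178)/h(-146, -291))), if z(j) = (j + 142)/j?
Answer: -6748871587792934679113759/4367373516182820 ≈ -1.5453e+9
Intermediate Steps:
h(o, q) = -239/39 + o/q (h(o, q) = -4 + (83/(-39) + o/q) = -4 + (83*(-1/39) + o/q) = -4 + (-83/39 + o/q) = -239/39 + o/q)
z(j) = (142 + j)/j
(-3274 - 329479)*(4644 + (-121861/(-89076)/(-232937) + z(-178)/h(-146, -291))) = (-3274 - 329479)*(4644 + (-121861/(-89076)/(-232937) + ((142 - 178)/(-178))/(-239/39 - 146/(-291)))) = -332753*(4644 + (-121861*(-1/89076)*(-1/232937) + (-1/178*(-36))/(-239/39 - 146*(-1/291)))) = -332753*(4644 + ((121861/89076)*(-1/232937) + 18/(89*(-239/39 + 146/291)))) = -332753*(4644 + (-121861/20749096212 + 18/(89*(-7095/1261)))) = -332753*(4644 + (-121861/20749096212 + (18/89)*(-1261/7095))) = -332753*(4644 + (-121861/20749096212 - 7566/210485)) = -332753*(4644 - 157013311852577/4367373516182820) = -332753*20281925595841163503/4367373516182820 = -6748871587792934679113759/4367373516182820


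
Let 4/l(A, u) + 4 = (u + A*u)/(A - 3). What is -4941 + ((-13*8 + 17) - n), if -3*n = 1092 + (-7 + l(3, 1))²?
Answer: -13943/3 ≈ -4647.7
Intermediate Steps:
l(A, u) = 4/(-4 + (u + A*u)/(-3 + A)) (l(A, u) = 4/(-4 + (u + A*u)/(A - 3)) = 4/(-4 + (u + A*u)/(-3 + A)))
n = -1141/3 (n = -(1092 + (-7 + 4*(-3 + 3)/(12 + 1 - 4*3 + 3*1))²)/3 = -(1092 + (-7 + 4*0/(12 + 1 - 12 + 3))²)/3 = -(1092 + (-7 + 4*0/4)²)/3 = -(1092 + (-7 + 4*(¼)*0)²)/3 = -(1092 + (-7 + 0)²)/3 = -(1092 + (-7)²)/3 = -(1092 + 49)/3 = -⅓*1141 = -1141/3 ≈ -380.33)
-4941 + ((-13*8 + 17) - n) = -4941 + ((-13*8 + 17) - 1*(-1141/3)) = -4941 + ((-104 + 17) + 1141/3) = -4941 + (-87 + 1141/3) = -4941 + 880/3 = -13943/3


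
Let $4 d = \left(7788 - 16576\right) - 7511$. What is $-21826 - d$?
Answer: $- \frac{71005}{4} \approx -17751.0$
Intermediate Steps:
$d = - \frac{16299}{4}$ ($d = \frac{\left(7788 - 16576\right) - 7511}{4} = \frac{-8788 - 7511}{4} = \frac{1}{4} \left(-16299\right) = - \frac{16299}{4} \approx -4074.8$)
$-21826 - d = -21826 - - \frac{16299}{4} = -21826 + \frac{16299}{4} = - \frac{71005}{4}$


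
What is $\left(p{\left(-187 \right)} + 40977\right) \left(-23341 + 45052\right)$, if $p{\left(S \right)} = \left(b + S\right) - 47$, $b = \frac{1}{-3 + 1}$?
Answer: $\frac{1769120835}{2} \approx 8.8456 \cdot 10^{8}$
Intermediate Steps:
$b = - \frac{1}{2}$ ($b = \frac{1}{-2} = - \frac{1}{2} \approx -0.5$)
$p{\left(S \right)} = - \frac{95}{2} + S$ ($p{\left(S \right)} = \left(- \frac{1}{2} + S\right) - 47 = - \frac{95}{2} + S$)
$\left(p{\left(-187 \right)} + 40977\right) \left(-23341 + 45052\right) = \left(\left(- \frac{95}{2} - 187\right) + 40977\right) \left(-23341 + 45052\right) = \left(- \frac{469}{2} + 40977\right) 21711 = \frac{81485}{2} \cdot 21711 = \frac{1769120835}{2}$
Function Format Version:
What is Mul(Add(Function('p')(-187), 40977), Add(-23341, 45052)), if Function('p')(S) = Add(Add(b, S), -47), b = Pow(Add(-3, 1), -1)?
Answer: Rational(1769120835, 2) ≈ 8.8456e+8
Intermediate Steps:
b = Rational(-1, 2) (b = Pow(-2, -1) = Rational(-1, 2) ≈ -0.50000)
Function('p')(S) = Add(Rational(-95, 2), S) (Function('p')(S) = Add(Add(Rational(-1, 2), S), -47) = Add(Rational(-95, 2), S))
Mul(Add(Function('p')(-187), 40977), Add(-23341, 45052)) = Mul(Add(Add(Rational(-95, 2), -187), 40977), Add(-23341, 45052)) = Mul(Add(Rational(-469, 2), 40977), 21711) = Mul(Rational(81485, 2), 21711) = Rational(1769120835, 2)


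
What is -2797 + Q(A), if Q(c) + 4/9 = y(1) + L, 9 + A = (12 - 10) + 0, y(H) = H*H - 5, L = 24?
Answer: -24997/9 ≈ -2777.4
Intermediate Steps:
y(H) = -5 + H² (y(H) = H² - 5 = -5 + H²)
A = -7 (A = -9 + ((12 - 10) + 0) = -9 + (2 + 0) = -9 + 2 = -7)
Q(c) = 176/9 (Q(c) = -4/9 + ((-5 + 1²) + 24) = -4/9 + ((-5 + 1) + 24) = -4/9 + (-4 + 24) = -4/9 + 20 = 176/9)
-2797 + Q(A) = -2797 + 176/9 = -24997/9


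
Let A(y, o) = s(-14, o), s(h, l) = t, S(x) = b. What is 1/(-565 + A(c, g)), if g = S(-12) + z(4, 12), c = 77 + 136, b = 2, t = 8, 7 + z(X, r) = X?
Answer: -1/557 ≈ -0.0017953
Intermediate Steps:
z(X, r) = -7 + X
S(x) = 2
c = 213
s(h, l) = 8
g = -1 (g = 2 + (-7 + 4) = 2 - 3 = -1)
A(y, o) = 8
1/(-565 + A(c, g)) = 1/(-565 + 8) = 1/(-557) = -1/557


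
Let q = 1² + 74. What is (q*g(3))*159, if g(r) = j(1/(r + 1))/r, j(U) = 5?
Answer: 19875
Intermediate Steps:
q = 75 (q = 1 + 74 = 75)
g(r) = 5/r
(q*g(3))*159 = (75*(5/3))*159 = 125*159 = 19875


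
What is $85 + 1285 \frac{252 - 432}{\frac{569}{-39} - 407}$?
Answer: $\frac{5209135}{8221} \approx 633.64$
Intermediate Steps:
$85 + 1285 \frac{252 - 432}{\frac{569}{-39} - 407} = 85 + 1285 \left(- \frac{180}{569 \left(- \frac{1}{39}\right) - 407}\right) = 85 + 1285 \left(- \frac{180}{- \frac{569}{39} - 407}\right) = 85 + 1285 \left(- \frac{180}{- \frac{16442}{39}}\right) = 85 + 1285 \left(\left(-180\right) \left(- \frac{39}{16442}\right)\right) = 85 + 1285 \cdot \frac{3510}{8221} = 85 + \frac{4510350}{8221} = \frac{5209135}{8221}$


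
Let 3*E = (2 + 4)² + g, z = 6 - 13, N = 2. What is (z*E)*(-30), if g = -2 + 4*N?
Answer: 2940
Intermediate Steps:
g = 6 (g = -2 + 4*2 = -2 + 8 = 6)
z = -7
E = 14 (E = ((2 + 4)² + 6)/3 = (6² + 6)/3 = (36 + 6)/3 = (⅓)*42 = 14)
(z*E)*(-30) = -7*14*(-30) = -98*(-30) = 2940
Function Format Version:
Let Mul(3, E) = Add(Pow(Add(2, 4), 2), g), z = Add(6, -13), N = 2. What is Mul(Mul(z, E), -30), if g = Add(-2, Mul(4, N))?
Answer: 2940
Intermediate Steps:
g = 6 (g = Add(-2, Mul(4, 2)) = Add(-2, 8) = 6)
z = -7
E = 14 (E = Mul(Rational(1, 3), Add(Pow(Add(2, 4), 2), 6)) = Mul(Rational(1, 3), Add(Pow(6, 2), 6)) = Mul(Rational(1, 3), Add(36, 6)) = Mul(Rational(1, 3), 42) = 14)
Mul(Mul(z, E), -30) = Mul(Mul(-7, 14), -30) = Mul(-98, -30) = 2940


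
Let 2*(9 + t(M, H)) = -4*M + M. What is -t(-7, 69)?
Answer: -3/2 ≈ -1.5000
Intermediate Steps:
t(M, H) = -9 - 3*M/2 (t(M, H) = -9 + (-4*M + M)/2 = -9 + (-3*M)/2 = -9 - 3*M/2)
-t(-7, 69) = -(-9 - 3/2*(-7)) = -(-9 + 21/2) = -1*3/2 = -3/2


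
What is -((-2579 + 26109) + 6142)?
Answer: -29672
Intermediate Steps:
-((-2579 + 26109) + 6142) = -(23530 + 6142) = -1*29672 = -29672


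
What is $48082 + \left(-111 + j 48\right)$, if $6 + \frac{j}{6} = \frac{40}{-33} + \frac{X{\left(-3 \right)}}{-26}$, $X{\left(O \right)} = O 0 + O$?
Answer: $\frac{6567581}{143} \approx 45927.0$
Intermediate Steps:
$X{\left(O \right)} = O$ ($X{\left(O \right)} = 0 + O = O$)
$j = - \frac{6089}{143}$ ($j = -36 + 6 \left(\frac{40}{-33} - \frac{3}{-26}\right) = -36 + 6 \left(40 \left(- \frac{1}{33}\right) - - \frac{3}{26}\right) = -36 + 6 \left(- \frac{40}{33} + \frac{3}{26}\right) = -36 + 6 \left(- \frac{941}{858}\right) = -36 - \frac{941}{143} = - \frac{6089}{143} \approx -42.58$)
$48082 + \left(-111 + j 48\right) = 48082 - \frac{308145}{143} = \frac{6567581}{143}$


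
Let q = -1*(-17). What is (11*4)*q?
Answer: 748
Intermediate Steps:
q = 17
(11*4)*q = (11*4)*17 = 44*17 = 748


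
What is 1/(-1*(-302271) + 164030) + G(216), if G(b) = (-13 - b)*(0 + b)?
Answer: -23065112663/466301 ≈ -49464.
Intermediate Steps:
G(b) = b*(-13 - b) (G(b) = (-13 - b)*b = b*(-13 - b))
1/(-1*(-302271) + 164030) + G(216) = 1/(-1*(-302271) + 164030) - 1*216*(13 + 216) = 1/(302271 + 164030) - 1*216*229 = 1/466301 - 49464 = -23065112663/466301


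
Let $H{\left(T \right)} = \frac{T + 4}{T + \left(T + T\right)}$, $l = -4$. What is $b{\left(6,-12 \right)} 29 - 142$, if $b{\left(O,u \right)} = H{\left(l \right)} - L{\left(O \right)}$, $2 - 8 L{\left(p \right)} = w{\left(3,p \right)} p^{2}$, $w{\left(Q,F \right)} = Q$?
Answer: $\frac{969}{4} \approx 242.25$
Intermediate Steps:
$L{\left(p \right)} = \frac{1}{4} - \frac{3 p^{2}}{8}$
$H{\left(T \right)} = \frac{4 + T}{3 T}$ ($H{\left(T \right)} = \frac{4 + T}{T + 2 T} = \frac{4 + T}{3 T}$)
$b{\left(O,u \right)} = - \frac{1}{4} + \frac{3 O^{2}}{8}$ ($b{\left(O,u \right)} = \frac{4 - 4}{3 \left(-4\right)} - \left(\frac{1}{4} - \frac{3 O^{2}}{8}\right) = \frac{1}{3} \left(- \frac{1}{4}\right) 0 + \left(- \frac{1}{4} + \frac{3 O^{2}}{8}\right) = 0 + \left(- \frac{1}{4} + \frac{3 O^{2}}{8}\right) = - \frac{1}{4} + \frac{3 O^{2}}{8}$)
$b{\left(6,-12 \right)} 29 - 142 = \left(- \frac{1}{4} + \frac{3 \cdot 6^{2}}{8}\right) 29 - 142 = \left(- \frac{1}{4} + \frac{3}{8} \cdot 36\right) 29 - 142 = \left(- \frac{1}{4} + \frac{27}{2}\right) 29 - 142 = \frac{53}{4} \cdot 29 - 142 = \frac{1537}{4} - 142 = \frac{969}{4}$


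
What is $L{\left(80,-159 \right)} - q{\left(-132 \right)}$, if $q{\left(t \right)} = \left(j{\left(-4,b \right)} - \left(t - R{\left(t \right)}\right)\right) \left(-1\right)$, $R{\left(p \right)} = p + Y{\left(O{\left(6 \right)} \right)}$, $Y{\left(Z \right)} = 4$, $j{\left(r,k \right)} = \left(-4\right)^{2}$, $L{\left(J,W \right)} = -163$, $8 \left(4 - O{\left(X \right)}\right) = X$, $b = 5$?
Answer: $-143$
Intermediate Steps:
$O{\left(X \right)} = 4 - \frac{X}{8}$
$j{\left(r,k \right)} = 16$
$R{\left(p \right)} = 4 + p$ ($R{\left(p \right)} = p + 4 = 4 + p$)
$q{\left(t \right)} = -20$ ($q{\left(t \right)} = \left(16 + \left(\left(4 + t\right) - t\right)\right) \left(-1\right) = \left(16 + 4\right) \left(-1\right) = 20 \left(-1\right) = -20$)
$L{\left(80,-159 \right)} - q{\left(-132 \right)} = -163 - -20 = -163 + 20 = -143$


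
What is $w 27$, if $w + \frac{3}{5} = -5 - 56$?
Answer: $- \frac{8316}{5} \approx -1663.2$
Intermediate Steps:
$w = - \frac{308}{5}$ ($w = - \frac{3}{5} - 61 = - \frac{308}{5} \approx -61.6$)
$w 27 = \left(- \frac{308}{5}\right) 27 = - \frac{8316}{5}$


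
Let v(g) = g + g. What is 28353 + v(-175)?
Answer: 28003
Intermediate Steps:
v(g) = 2*g
28353 + v(-175) = 28353 + 2*(-175) = 28353 - 350 = 28003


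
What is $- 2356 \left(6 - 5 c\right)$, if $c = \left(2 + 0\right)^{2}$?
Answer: $32984$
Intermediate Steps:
$c = 4$ ($c = 2^{2} = 4$)
$- 2356 \left(6 - 5 c\right) = - 2356 \left(6 - 20\right) = \left(-2356\right) \left(-14\right) = 32984$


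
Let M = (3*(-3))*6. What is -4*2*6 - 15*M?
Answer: 762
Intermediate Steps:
M = -54 (M = -9*6 = -54)
-4*2*6 - 15*M = -4*2*6 - 15*(-54) = -8*6 + 810 = -48 + 810 = 762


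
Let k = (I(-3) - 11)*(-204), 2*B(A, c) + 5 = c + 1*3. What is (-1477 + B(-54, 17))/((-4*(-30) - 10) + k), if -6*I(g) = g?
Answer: -2939/4504 ≈ -0.65253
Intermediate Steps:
I(g) = -g/6
B(A, c) = -1 + c/2 (B(A, c) = -5/2 + (c + 1*3)/2 = -5/2 + (c + 3)/2 = -5/2 + (3 + c)/2 = -5/2 + (3/2 + c/2) = -1 + c/2)
k = 2142 (k = (-1/6*(-3) - 11)*(-204) = (1/2 - 11)*(-204) = -21/2*(-204) = 2142)
(-1477 + B(-54, 17))/((-4*(-30) - 10) + k) = (-1477 + (-1 + (1/2)*17))/((-4*(-30) - 10) + 2142) = (-1477 + (-1 + 17/2))/((120 - 10) + 2142) = (-1477 + 15/2)/(110 + 2142) = -2939/2/2252 = -2939/2*1/2252 = -2939/4504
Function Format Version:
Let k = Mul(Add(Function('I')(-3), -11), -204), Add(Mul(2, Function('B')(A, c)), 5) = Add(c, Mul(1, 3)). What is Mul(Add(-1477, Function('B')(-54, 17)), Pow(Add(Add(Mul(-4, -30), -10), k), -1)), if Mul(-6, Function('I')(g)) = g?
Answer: Rational(-2939, 4504) ≈ -0.65253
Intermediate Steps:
Function('I')(g) = Mul(Rational(-1, 6), g)
Function('B')(A, c) = Add(-1, Mul(Rational(1, 2), c)) (Function('B')(A, c) = Add(Rational(-5, 2), Mul(Rational(1, 2), Add(c, Mul(1, 3)))) = Add(Rational(-5, 2), Mul(Rational(1, 2), Add(c, 3))) = Add(Rational(-5, 2), Mul(Rational(1, 2), Add(3, c))) = Add(Rational(-5, 2), Add(Rational(3, 2), Mul(Rational(1, 2), c))) = Add(-1, Mul(Rational(1, 2), c)))
k = 2142 (k = Mul(Add(Mul(Rational(-1, 6), -3), -11), -204) = Mul(Add(Rational(1, 2), -11), -204) = Mul(Rational(-21, 2), -204) = 2142)
Mul(Add(-1477, Function('B')(-54, 17)), Pow(Add(Add(Mul(-4, -30), -10), k), -1)) = Mul(Add(-1477, Add(-1, Mul(Rational(1, 2), 17))), Pow(Add(Add(Mul(-4, -30), -10), 2142), -1)) = Mul(Add(-1477, Add(-1, Rational(17, 2))), Pow(Add(Add(120, -10), 2142), -1)) = Mul(Add(-1477, Rational(15, 2)), Pow(Add(110, 2142), -1)) = Mul(Rational(-2939, 2), Pow(2252, -1)) = Mul(Rational(-2939, 2), Rational(1, 2252)) = Rational(-2939, 4504)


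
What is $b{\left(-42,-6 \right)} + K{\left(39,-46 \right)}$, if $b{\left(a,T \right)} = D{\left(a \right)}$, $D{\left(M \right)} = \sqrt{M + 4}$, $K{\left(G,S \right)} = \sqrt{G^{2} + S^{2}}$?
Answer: $\sqrt{3637} + i \sqrt{38} \approx 60.308 + 6.1644 i$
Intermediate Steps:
$D{\left(M \right)} = \sqrt{4 + M}$
$b{\left(a,T \right)} = \sqrt{4 + a}$
$b{\left(-42,-6 \right)} + K{\left(39,-46 \right)} = \sqrt{4 - 42} + \sqrt{39^{2} + \left(-46\right)^{2}} = \sqrt{-38} + \sqrt{1521 + 2116} = i \sqrt{38} + \sqrt{3637} = \sqrt{3637} + i \sqrt{38}$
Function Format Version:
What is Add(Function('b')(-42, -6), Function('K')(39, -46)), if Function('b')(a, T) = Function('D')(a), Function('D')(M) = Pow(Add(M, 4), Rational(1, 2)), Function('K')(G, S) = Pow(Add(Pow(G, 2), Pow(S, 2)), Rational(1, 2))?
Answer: Add(Pow(3637, Rational(1, 2)), Mul(I, Pow(38, Rational(1, 2)))) ≈ Add(60.308, Mul(6.1644, I))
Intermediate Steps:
Function('D')(M) = Pow(Add(4, M), Rational(1, 2))
Function('b')(a, T) = Pow(Add(4, a), Rational(1, 2))
Add(Function('b')(-42, -6), Function('K')(39, -46)) = Add(Pow(Add(4, -42), Rational(1, 2)), Pow(Add(Pow(39, 2), Pow(-46, 2)), Rational(1, 2))) = Add(Pow(-38, Rational(1, 2)), Pow(Add(1521, 2116), Rational(1, 2))) = Add(Mul(I, Pow(38, Rational(1, 2))), Pow(3637, Rational(1, 2))) = Add(Pow(3637, Rational(1, 2)), Mul(I, Pow(38, Rational(1, 2))))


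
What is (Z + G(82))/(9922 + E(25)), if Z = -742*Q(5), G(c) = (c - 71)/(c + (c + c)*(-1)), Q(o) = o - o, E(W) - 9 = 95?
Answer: -11/822132 ≈ -1.3380e-5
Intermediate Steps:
E(W) = 104 (E(W) = 9 + 95 = 104)
Q(o) = 0
G(c) = -(-71 + c)/c (G(c) = (-71 + c)/(c + (2*c)*(-1)) = (-71 + c)/(c - 2*c) = (-71 + c)/((-c)) = (-71 + c)*(-1/c) = -(-71 + c)/c)
Z = 0 (Z = -742*0 = 0)
(Z + G(82))/(9922 + E(25)) = (0 + (71 - 1*82)/82)/(9922 + 104) = (0 + (71 - 82)/82)/10026 = (0 + (1/82)*(-11))*(1/10026) = (0 - 11/82)*(1/10026) = -11/82*1/10026 = -11/822132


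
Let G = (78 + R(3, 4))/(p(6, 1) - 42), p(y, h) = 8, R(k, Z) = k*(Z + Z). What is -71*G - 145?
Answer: 68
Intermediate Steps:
R(k, Z) = 2*Z*k (R(k, Z) = k*(2*Z) = 2*Z*k)
G = -3 (G = (78 + 2*4*3)/(8 - 42) = (78 + 24)/(-34) = 102*(-1/34) = -3)
-71*G - 145 = -71*(-3) - 145 = 213 - 145 = 68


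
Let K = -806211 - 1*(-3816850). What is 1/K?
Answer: 1/3010639 ≈ 3.3216e-7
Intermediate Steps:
K = 3010639 (K = -806211 + 3816850 = 3010639)
1/K = 1/3010639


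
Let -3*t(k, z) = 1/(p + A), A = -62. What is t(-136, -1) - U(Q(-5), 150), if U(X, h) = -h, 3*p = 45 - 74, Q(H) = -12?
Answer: 32251/215 ≈ 150.00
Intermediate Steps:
p = -29/3 (p = (45 - 74)/3 = (1/3)*(-29) = -29/3 ≈ -9.6667)
t(k, z) = 1/215 (t(k, z) = -1/(3*(-29/3 - 62)) = -1/(3*(-215/3)) = -1/3*(-3/215) = 1/215)
t(-136, -1) - U(Q(-5), 150) = 1/215 - (-1)*150 = 1/215 - 1*(-150) = 1/215 + 150 = 32251/215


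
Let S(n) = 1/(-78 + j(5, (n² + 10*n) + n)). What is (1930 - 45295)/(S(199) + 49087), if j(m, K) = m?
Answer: -211043/238890 ≈ -0.88343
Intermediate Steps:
S(n) = -1/73 (S(n) = 1/(-78 + 5) = 1/(-73) = -1/73)
(1930 - 45295)/(S(199) + 49087) = (1930 - 45295)/(-1/73 + 49087) = -43365/3583350/73 = -43365*73/3583350 = -211043/238890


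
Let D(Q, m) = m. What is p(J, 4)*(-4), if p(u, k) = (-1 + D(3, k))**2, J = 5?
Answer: -36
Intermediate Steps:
p(u, k) = (-1 + k)**2
p(J, 4)*(-4) = (-1 + 4)**2*(-4) = 3**2*(-4) = 9*(-4) = -36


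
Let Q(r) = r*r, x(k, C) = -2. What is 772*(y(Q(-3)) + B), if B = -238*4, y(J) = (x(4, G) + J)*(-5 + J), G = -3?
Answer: -713328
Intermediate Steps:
Q(r) = r**2
y(J) = (-5 + J)*(-2 + J) (y(J) = (-2 + J)*(-5 + J) = (-5 + J)*(-2 + J))
B = -952
772*(y(Q(-3)) + B) = 772*((10 + ((-3)**2)**2 - 7*(-3)**2) - 952) = 772*((10 + 9**2 - 7*9) - 952) = 772*((10 + 81 - 63) - 952) = 772*(28 - 952) = 772*(-924) = -713328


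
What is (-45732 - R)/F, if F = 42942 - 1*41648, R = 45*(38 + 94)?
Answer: -25836/647 ≈ -39.932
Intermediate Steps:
R = 5940 (R = 45*132 = 5940)
F = 1294 (F = 42942 - 41648 = 1294)
(-45732 - R)/F = (-45732 - 1*5940)/1294 = (-45732 - 5940)*(1/1294) = -51672*1/1294 = -25836/647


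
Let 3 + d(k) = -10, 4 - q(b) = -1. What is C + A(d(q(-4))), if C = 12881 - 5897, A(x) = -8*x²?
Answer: 5632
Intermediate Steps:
q(b) = 5 (q(b) = 4 - 1*(-1) = 4 + 1 = 5)
d(k) = -13 (d(k) = -3 - 10 = -13)
C = 6984
C + A(d(q(-4))) = 6984 - 8*(-13)² = 6984 - 8*169 = 6984 - 1352 = 5632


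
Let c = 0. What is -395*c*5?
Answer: 0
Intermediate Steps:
-395*c*5 = -0*5 = -395*0 = 0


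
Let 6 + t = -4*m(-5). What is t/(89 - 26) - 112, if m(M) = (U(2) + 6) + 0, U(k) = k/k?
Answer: -7090/63 ≈ -112.54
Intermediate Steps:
U(k) = 1
m(M) = 7 (m(M) = (1 + 6) + 0 = 7 + 0 = 7)
t = -34 (t = -6 - 4*7 = -6 - 28 = -34)
t/(89 - 26) - 112 = -34/(89 - 26) - 112 = -34/63 - 112 = -7090/63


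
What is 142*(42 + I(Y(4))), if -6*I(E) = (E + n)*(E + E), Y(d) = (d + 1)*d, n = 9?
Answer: -64468/3 ≈ -21489.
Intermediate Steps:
Y(d) = d*(1 + d) (Y(d) = (1 + d)*d = d*(1 + d))
I(E) = -E*(9 + E)/3 (I(E) = -(E + 9)*(E + E)/6 = -(9 + E)*2*E/6 = -E*(9 + E)/3)
142*(42 + I(Y(4))) = 142*(42 - 4*(1 + 4)*(9 + 4*(1 + 4))/3) = 142*(42 - 4*5*(9 + 4*5)/3) = 142*(42 - 1/3*20*(9 + 20)) = 142*(42 - 1/3*20*29) = 142*(42 - 580/3) = 142*(-454/3) = -64468/3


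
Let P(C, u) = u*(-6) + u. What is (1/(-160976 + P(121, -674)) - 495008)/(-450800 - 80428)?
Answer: 26005410283/27908240056 ≈ 0.93182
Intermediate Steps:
P(C, u) = -5*u (P(C, u) = -6*u + u = -5*u)
(1/(-160976 + P(121, -674)) - 495008)/(-450800 - 80428) = (1/(-160976 - 5*(-674)) - 495008)/(-450800 - 80428) = (1/(-160976 + 3370) - 495008)/(-531228) = (1/(-157606) - 495008)*(-1/531228) = (-1/157606 - 495008)*(-1/531228) = -78016230849/157606*(-1/531228) = 26005410283/27908240056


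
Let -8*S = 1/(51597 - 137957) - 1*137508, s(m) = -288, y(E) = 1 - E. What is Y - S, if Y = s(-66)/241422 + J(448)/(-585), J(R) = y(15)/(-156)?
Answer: -2180302209928308823/126846556649280 ≈ -17189.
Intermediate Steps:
J(R) = 7/78 (J(R) = (1 - 1*15)/(-156) = (1 - 15)*(-1/156) = -14*(-1/156) = 7/78)
S = 11875190881/690880 (S = -(1/(51597 - 137957) - 1*137508)/8 = -(1/(-86360) - 137508)/8 = -(-1/86360 - 137508)/8 = -1/8*(-11875190881/86360) = 11875190881/690880 ≈ 17189.)
Y = -2471899/1836014310 (Y = -288/241422 + (7/78)/(-585) = -288*1/241422 + (7/78)*(-1/585) = -48/40237 - 7/45630 = -2471899/1836014310 ≈ -0.0013463)
Y - S = -2471899/1836014310 - 1*11875190881/690880 = -2471899/1836014310 - 11875190881/690880 = -2180302209928308823/126846556649280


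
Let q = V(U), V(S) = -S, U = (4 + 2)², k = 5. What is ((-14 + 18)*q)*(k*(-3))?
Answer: 2160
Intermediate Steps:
U = 36 (U = 6² = 36)
q = -36 (q = -1*36 = -36)
((-14 + 18)*q)*(k*(-3)) = ((-14 + 18)*(-36))*(5*(-3)) = (4*(-36))*(-15) = -144*(-15) = 2160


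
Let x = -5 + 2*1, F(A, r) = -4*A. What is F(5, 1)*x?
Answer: 60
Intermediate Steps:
x = -3 (x = -5 + 2 = -3)
F(5, 1)*x = -4*5*(-3) = -20*(-3) = 60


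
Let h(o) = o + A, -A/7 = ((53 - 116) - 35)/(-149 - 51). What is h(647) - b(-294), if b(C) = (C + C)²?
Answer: -34510043/100 ≈ -3.4510e+5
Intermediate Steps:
A = -343/100 (A = -7*((53 - 116) - 35)/(-149 - 51) = -7*(-63 - 35)/(-200) = -(-686)*(-1)/200 = -7*49/100 = -343/100 ≈ -3.4300)
b(C) = 4*C² (b(C) = (2*C)² = 4*C²)
h(o) = -343/100 + o (h(o) = o - 343/100 = -343/100 + o)
h(647) - b(-294) = (-343/100 + 647) - 4*(-294)² = 64357/100 - 4*86436 = 64357/100 - 1*345744 = 64357/100 - 345744 = -34510043/100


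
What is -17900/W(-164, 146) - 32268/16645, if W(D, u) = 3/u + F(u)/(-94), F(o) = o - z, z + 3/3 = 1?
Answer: 2044162658444/175055465 ≈ 11677.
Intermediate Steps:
z = 0 (z = -1 + 1 = 0)
F(o) = o (F(o) = o - 1*0 = o + 0 = o)
W(D, u) = 3/u - u/94 (W(D, u) = 3/u + u/(-94) = 3/u + u*(-1/94) = 3/u - u/94)
-17900/W(-164, 146) - 32268/16645 = -17900/(3/146 - 1/94*146) - 32268/16645 = -17900/(3*(1/146) - 73/47) - 32268*1/16645 = -17900/(3/146 - 73/47) - 32268/16645 = -17900/(-10517/6862) - 32268/16645 = -17900*(-6862/10517) - 32268/16645 = 122829800/10517 - 32268/16645 = 2044162658444/175055465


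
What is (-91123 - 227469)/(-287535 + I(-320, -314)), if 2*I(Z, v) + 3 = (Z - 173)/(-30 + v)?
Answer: 219191296/197824619 ≈ 1.1080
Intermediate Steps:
I(Z, v) = -3/2 + (-173 + Z)/(2*(-30 + v)) (I(Z, v) = -3/2 + ((Z - 173)/(-30 + v))/2 = -3/2 + ((-173 + Z)/(-30 + v))/2 = -3/2 + (-173 + Z)/(2*(-30 + v)))
(-91123 - 227469)/(-287535 + I(-320, -314)) = (-91123 - 227469)/(-287535 + (-83 - 320 - 3*(-314))/(2*(-30 - 314))) = -318592/(-287535 + (½)*(-83 - 320 + 942)/(-344)) = -318592/(-287535 + (½)*(-1/344)*539) = -318592/(-287535 - 539/688) = -318592/(-197824619/688) = -318592*(-688/197824619) = 219191296/197824619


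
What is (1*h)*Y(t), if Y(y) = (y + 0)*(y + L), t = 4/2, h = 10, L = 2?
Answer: 80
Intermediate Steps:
t = 2 (t = 4*(1/2) = 2)
Y(y) = y*(2 + y) (Y(y) = (y + 0)*(y + 2) = y*(2 + y))
(1*h)*Y(t) = (1*10)*(2*(2 + 2)) = 10*(2*4) = 10*8 = 80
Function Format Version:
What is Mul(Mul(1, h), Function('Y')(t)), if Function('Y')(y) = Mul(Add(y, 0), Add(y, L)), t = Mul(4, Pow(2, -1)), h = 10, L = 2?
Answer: 80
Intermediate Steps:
t = 2 (t = Mul(4, Rational(1, 2)) = 2)
Function('Y')(y) = Mul(y, Add(2, y)) (Function('Y')(y) = Mul(Add(y, 0), Add(y, 2)) = Mul(y, Add(2, y)))
Mul(Mul(1, h), Function('Y')(t)) = Mul(Mul(1, 10), Mul(2, Add(2, 2))) = Mul(10, Mul(2, 4)) = Mul(10, 8) = 80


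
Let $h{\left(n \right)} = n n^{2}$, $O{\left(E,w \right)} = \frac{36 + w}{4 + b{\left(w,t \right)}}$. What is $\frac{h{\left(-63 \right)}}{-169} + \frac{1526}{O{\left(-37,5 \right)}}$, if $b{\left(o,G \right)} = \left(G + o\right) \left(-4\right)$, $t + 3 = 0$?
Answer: $\frac{9220351}{6929} \approx 1330.7$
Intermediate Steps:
$t = -3$ ($t = -3 + 0 = -3$)
$b{\left(o,G \right)} = - 4 G - 4 o$
$O{\left(E,w \right)} = \frac{36 + w}{16 - 4 w}$ ($O{\left(E,w \right)} = \frac{36 + w}{4 - \left(-12 + 4 w\right)} = \frac{36 + w}{16 - 4 w}$)
$h{\left(n \right)} = n^{3}$
$\frac{h{\left(-63 \right)}}{-169} + \frac{1526}{O{\left(-37,5 \right)}} = \frac{\left(-63\right)^{3}}{-169} + \frac{1526}{\frac{1}{4} \frac{1}{-4 + 5} \left(-36 - 5\right)} = \left(-250047\right) \left(- \frac{1}{169}\right) + \frac{1526}{\frac{1}{4} \cdot 1^{-1} \left(-36 - 5\right)} = \frac{250047}{169} + \frac{1526}{\frac{1}{4} \cdot 1 \left(-41\right)} = \frac{250047}{169} + \frac{1526}{- \frac{41}{4}} = \frac{250047}{169} + 1526 \left(- \frac{4}{41}\right) = \frac{250047}{169} - \frac{6104}{41} = \frac{9220351}{6929}$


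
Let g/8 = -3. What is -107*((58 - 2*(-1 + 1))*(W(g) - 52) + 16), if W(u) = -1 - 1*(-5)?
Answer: 296176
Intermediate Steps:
g = -24 (g = 8*(-3) = -24)
W(u) = 4 (W(u) = -1 + 5 = 4)
-107*((58 - 2*(-1 + 1))*(W(g) - 52) + 16) = -107*((58 - 2*(-1 + 1))*(4 - 52) + 16) = -107*((58 - 2*0)*(-48) + 16) = -107*((58 + 0)*(-48) + 16) = -107*(58*(-48) + 16) = -107*(-2784 + 16) = -107*(-2768) = 296176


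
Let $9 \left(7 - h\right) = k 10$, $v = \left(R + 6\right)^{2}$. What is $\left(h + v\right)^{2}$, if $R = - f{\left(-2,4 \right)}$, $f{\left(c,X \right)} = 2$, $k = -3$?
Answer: $\frac{6241}{9} \approx 693.44$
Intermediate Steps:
$R = -2$ ($R = \left(-1\right) 2 = -2$)
$v = 16$ ($v = \left(-2 + 6\right)^{2} = 4^{2} = 16$)
$h = \frac{31}{3}$ ($h = 7 - \frac{\left(-3\right) 10}{9} = 7 - - \frac{10}{3} = 7 + \frac{10}{3} = \frac{31}{3} \approx 10.333$)
$\left(h + v\right)^{2} = \left(\frac{31}{3} + 16\right)^{2} = \left(\frac{79}{3}\right)^{2} = \frac{6241}{9}$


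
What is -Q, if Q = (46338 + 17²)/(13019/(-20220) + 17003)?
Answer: -942797940/343787641 ≈ -2.7424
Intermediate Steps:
Q = 942797940/343787641 (Q = (46338 + 289)/(13019*(-1/20220) + 17003) = 46627/(-13019/20220 + 17003) = 46627/(343787641/20220) = 46627*(20220/343787641) = 942797940/343787641 ≈ 2.7424)
-Q = -1*942797940/343787641 = -942797940/343787641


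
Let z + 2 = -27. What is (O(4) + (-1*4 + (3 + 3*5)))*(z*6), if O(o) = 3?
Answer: -2958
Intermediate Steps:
z = -29 (z = -2 - 27 = -29)
(O(4) + (-1*4 + (3 + 3*5)))*(z*6) = (3 + (-1*4 + (3 + 3*5)))*(-29*6) = (3 + (-4 + (3 + 15)))*(-174) = (3 + (-4 + 18))*(-174) = (3 + 14)*(-174) = 17*(-174) = -2958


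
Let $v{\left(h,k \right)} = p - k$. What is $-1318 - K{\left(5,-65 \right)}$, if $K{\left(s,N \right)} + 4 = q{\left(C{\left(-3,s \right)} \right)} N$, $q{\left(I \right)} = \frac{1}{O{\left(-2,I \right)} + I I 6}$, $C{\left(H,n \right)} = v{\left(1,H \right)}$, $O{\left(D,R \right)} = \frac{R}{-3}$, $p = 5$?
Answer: $- \frac{115617}{88} \approx -1313.8$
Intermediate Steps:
$v{\left(h,k \right)} = 5 - k$
$O{\left(D,R \right)} = - \frac{R}{3}$ ($O{\left(D,R \right)} = R \left(- \frac{1}{3}\right) = - \frac{R}{3}$)
$C{\left(H,n \right)} = 5 - H$
$q{\left(I \right)} = \frac{1}{6 I^{2} - \frac{I}{3}}$ ($q{\left(I \right)} = \frac{1}{- \frac{I}{3} + I I 6} = \frac{1}{- \frac{I}{3} + I^{2} \cdot 6} = \frac{1}{- \frac{I}{3} + 6 I^{2}} = \frac{1}{6 I^{2} - \frac{I}{3}}$)
$K{\left(s,N \right)} = -4 + \frac{3 N}{1144}$ ($K{\left(s,N \right)} = -4 + \frac{3}{\left(5 - -3\right) \left(-1 + 18 \left(5 - -3\right)\right)} N = -4 + \frac{3}{\left(5 + 3\right) \left(-1 + 18 \left(5 + 3\right)\right)} N = -4 + \frac{3}{8 \left(-1 + 18 \cdot 8\right)} N = -4 + 3 \cdot \frac{1}{8} \frac{1}{-1 + 144} N = -4 + 3 \cdot \frac{1}{8} \cdot \frac{1}{143} N = -4 + \frac{3 N}{1144}$)
$-1318 - K{\left(5,-65 \right)} = -1318 - \left(-4 + \frac{3}{1144} \left(-65\right)\right) = -1318 - \left(-4 - \frac{15}{88}\right) = -1318 - - \frac{367}{88} = -1318 + \frac{367}{88} = - \frac{115617}{88}$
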